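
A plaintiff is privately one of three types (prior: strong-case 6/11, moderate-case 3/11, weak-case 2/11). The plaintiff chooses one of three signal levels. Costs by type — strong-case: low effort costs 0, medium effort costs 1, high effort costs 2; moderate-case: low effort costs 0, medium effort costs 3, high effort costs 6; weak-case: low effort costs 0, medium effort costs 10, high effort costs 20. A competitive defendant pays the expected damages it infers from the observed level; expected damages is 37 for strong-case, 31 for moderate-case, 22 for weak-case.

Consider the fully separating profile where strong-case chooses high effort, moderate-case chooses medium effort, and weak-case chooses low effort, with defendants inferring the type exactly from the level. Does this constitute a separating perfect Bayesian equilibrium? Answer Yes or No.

Separating settlements: high effort → 37, medium effort → 31, low effort → 22.
strong-case (assigned high effort): low effort: 22 − 0 = 22; medium effort: 31 − 1 = 30; high effort: 37 − 2 = 35. strong-case stays.
moderate-case (assigned medium effort): low effort: 22 − 0 = 22; medium effort: 31 − 3 = 28; high effort: 37 − 6 = 31. moderate-case prefers high effort.
weak-case (assigned low effort): low effort: 22 − 0 = 22; medium effort: 31 − 10 = 21; high effort: 37 − 20 = 17. weak-case stays.
At least one type deviates; the separating profile fails.

No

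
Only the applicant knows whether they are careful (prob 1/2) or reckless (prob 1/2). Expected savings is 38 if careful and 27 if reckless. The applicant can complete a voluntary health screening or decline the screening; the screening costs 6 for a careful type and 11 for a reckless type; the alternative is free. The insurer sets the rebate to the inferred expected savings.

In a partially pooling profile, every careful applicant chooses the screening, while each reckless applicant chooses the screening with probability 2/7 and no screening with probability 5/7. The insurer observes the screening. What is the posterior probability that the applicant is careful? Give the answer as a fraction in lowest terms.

7/9

P(the screening) = (1/2)·1 + (1/2)·(2/7) = 9/14.
By Bayes' rule, P(careful | the screening) = (1/2) / (9/14) = 7/9.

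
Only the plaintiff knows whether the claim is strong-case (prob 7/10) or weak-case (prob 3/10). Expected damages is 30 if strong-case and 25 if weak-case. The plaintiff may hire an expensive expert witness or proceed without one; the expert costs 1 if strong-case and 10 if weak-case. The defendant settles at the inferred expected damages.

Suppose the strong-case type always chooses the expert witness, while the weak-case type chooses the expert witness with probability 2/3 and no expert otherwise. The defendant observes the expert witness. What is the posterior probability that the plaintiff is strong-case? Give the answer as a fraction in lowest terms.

7/9

P(the expert witness) = (7/10)·1 + (3/10)·(2/3) = 9/10.
By Bayes' rule, P(strong-case | the expert witness) = (7/10) / (9/10) = 7/9.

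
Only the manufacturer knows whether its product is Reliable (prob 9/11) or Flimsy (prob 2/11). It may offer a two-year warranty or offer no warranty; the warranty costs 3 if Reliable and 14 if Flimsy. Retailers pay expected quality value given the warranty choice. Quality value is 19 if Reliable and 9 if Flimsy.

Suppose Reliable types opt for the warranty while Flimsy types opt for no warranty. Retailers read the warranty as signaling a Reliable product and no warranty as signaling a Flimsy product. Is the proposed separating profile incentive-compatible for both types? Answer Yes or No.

Under these beliefs, the warranty earns price 19 and no warranty earns price 9.
Reliable: the warranty nets 19 − 3 = 16; no warranty nets 9. Reliable prefers the warranty.
Flimsy: the warranty nets 19 − 14 = 5; no warranty nets 9. Flimsy prefers no warranty.
Neither type deviates, so the separating profile is an equilibrium.

Yes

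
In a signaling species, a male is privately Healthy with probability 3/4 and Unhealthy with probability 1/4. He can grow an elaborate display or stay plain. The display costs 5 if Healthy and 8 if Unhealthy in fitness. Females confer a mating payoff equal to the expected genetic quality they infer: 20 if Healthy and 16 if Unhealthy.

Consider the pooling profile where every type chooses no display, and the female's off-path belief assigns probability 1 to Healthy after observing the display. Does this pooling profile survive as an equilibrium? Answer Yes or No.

Yes

On path, the female holds the prior and pays 3/4·20 + 1/4·16 = 19. Off path (the display), believing Healthy, it pays 20.
Healthy: no display nets 19; the display nets 20 − 5 = 15. Healthy stays.
Unhealthy: no display nets 19; the display nets 20 − 8 = 12. Unhealthy stays.
No type deviates, so pooling is sustained.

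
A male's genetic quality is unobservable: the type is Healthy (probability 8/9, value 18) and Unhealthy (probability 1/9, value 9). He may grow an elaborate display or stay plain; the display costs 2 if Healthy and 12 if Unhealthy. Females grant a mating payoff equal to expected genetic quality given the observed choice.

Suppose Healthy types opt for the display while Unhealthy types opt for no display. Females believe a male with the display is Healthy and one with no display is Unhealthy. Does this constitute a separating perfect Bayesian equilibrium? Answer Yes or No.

Under these beliefs, the display earns mating payoff 18 and no display earns mating payoff 9.
Healthy: the display nets 18 − 2 = 16; no display nets 9. Healthy prefers the display.
Unhealthy: the display nets 18 − 12 = 6; no display nets 9. Unhealthy prefers no display.
Neither type deviates, so the separating profile is an equilibrium.

Yes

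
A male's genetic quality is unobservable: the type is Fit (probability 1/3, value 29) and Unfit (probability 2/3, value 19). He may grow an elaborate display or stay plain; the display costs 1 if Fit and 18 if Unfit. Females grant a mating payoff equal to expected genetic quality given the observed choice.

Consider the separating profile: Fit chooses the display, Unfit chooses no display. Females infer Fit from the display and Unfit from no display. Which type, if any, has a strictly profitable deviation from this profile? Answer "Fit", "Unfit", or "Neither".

Neither

The display pays 29; no display pays 19.
Fit: assigned the display, nets 29 − 1 = 28; deviating to no display nets 19.
Unfit: assigned no display, nets 19; deviating to the display nets 29 − 18 = 11.
Both types strictly prefer their assigned action; no profitable deviation.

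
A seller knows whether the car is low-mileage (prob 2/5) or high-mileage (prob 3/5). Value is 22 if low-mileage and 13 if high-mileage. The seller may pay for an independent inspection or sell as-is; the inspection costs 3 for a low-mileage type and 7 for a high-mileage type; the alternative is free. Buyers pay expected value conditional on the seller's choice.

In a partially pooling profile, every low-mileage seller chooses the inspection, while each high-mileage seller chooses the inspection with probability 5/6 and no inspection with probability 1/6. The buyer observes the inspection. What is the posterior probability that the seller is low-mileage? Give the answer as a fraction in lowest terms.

4/9

P(the inspection) = (2/5)·1 + (3/5)·(5/6) = 9/10.
By Bayes' rule, P(low-mileage | the inspection) = (2/5) / (9/10) = 4/9.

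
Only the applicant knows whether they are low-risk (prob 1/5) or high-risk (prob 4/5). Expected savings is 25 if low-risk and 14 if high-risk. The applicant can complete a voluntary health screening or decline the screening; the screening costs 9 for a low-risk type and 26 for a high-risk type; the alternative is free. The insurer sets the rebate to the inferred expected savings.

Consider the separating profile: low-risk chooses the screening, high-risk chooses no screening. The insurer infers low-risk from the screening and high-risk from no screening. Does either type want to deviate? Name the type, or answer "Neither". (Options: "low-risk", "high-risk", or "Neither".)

Neither

The screening pays 25; no screening pays 14.
low-risk: assigned the screening, nets 25 − 9 = 16; deviating to no screening nets 14.
high-risk: assigned no screening, nets 14; deviating to the screening nets 25 − 26 = -1.
Both types strictly prefer their assigned action; no profitable deviation.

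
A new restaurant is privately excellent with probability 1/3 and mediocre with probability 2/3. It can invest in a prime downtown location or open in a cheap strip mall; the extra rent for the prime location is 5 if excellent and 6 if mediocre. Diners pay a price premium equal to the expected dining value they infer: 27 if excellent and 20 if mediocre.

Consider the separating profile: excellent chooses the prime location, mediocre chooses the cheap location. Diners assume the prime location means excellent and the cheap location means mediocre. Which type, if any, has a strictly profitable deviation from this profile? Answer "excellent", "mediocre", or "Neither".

mediocre

The prime location pays 27; the cheap location pays 20.
excellent: assigned the prime location, nets 27 − 5 = 22; deviating to the cheap location nets 20.
mediocre: assigned the cheap location, nets 20; deviating to the prime location nets 27 − 6 = 21.
The mediocre type gains 1 by deviating.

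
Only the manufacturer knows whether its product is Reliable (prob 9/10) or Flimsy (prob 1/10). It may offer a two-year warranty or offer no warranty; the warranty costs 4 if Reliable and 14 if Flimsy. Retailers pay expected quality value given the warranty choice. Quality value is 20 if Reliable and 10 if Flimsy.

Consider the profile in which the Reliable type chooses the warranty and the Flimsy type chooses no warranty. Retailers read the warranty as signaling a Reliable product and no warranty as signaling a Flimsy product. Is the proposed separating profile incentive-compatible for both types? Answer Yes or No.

Yes

Under these beliefs, the warranty earns price 20 and no warranty earns price 10.
Reliable: the warranty nets 20 − 4 = 16; no warranty nets 10. Reliable prefers the warranty.
Flimsy: the warranty nets 20 − 14 = 6; no warranty nets 10. Flimsy prefers no warranty.
Neither type deviates, so the separating profile is an equilibrium.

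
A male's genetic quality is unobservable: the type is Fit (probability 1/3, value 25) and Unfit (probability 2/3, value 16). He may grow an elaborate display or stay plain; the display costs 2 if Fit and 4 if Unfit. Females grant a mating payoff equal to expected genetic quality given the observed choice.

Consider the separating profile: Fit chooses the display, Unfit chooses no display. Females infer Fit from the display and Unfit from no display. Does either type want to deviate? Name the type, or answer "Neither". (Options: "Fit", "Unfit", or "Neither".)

Unfit

The display pays 25; no display pays 16.
Fit: assigned the display, nets 25 − 2 = 23; deviating to no display nets 16.
Unfit: assigned no display, nets 16; deviating to the display nets 25 − 4 = 21.
The Unfit type gains 5 by deviating.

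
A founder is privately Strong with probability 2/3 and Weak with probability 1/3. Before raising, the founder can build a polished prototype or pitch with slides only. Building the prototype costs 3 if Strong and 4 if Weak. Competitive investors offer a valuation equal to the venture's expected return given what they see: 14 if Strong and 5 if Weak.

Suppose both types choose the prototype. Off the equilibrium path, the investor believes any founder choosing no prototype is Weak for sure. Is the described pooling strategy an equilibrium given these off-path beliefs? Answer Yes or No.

Yes

On path, the investor holds the prior and pays 2/3·14 + 1/3·5 = 11. Off path (no prototype), believing Weak, it pays 5.
Strong: the prototype nets 11 − 3 = 8; no prototype nets 5. Strong stays.
Weak: the prototype nets 11 − 4 = 7; no prototype nets 5. Weak stays.
No type deviates, so pooling is sustained.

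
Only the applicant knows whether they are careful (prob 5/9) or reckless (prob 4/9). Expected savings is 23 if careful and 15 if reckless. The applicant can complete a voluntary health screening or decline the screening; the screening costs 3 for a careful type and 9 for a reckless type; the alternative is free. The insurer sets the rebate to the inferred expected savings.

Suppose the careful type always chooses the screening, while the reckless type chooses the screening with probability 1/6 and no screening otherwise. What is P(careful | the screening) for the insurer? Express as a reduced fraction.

P(the screening) = (5/9)·1 + (4/9)·(1/6) = 17/27.
By Bayes' rule, P(careful | the screening) = (5/9) / (17/27) = 15/17.

15/17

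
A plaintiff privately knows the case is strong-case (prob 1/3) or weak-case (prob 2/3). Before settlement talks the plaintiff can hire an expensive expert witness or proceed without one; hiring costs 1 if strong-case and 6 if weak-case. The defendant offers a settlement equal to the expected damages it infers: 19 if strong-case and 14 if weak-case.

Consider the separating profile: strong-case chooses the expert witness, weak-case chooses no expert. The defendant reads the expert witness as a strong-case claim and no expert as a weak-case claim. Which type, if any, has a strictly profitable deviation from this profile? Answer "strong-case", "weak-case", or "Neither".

The expert witness pays 19; no expert pays 14.
strong-case: assigned the expert witness, nets 19 − 1 = 18; deviating to no expert nets 14.
weak-case: assigned no expert, nets 14; deviating to the expert witness nets 19 − 6 = 13.
Both types strictly prefer their assigned action; no profitable deviation.

Neither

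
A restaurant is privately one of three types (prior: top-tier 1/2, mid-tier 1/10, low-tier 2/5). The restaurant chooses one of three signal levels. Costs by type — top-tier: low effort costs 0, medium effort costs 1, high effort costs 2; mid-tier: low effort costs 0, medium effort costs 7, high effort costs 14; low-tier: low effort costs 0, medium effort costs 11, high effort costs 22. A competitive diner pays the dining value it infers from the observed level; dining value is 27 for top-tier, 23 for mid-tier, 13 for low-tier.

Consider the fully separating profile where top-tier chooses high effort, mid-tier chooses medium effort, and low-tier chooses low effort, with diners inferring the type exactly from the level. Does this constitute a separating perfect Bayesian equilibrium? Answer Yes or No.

Yes

Separating price premiums: high effort → 27, medium effort → 23, low effort → 13.
top-tier (assigned high effort): low effort: 13 − 0 = 13; medium effort: 23 − 1 = 22; high effort: 27 − 2 = 25. top-tier stays.
mid-tier (assigned medium effort): low effort: 13 − 0 = 13; medium effort: 23 − 7 = 16; high effort: 27 − 14 = 13. mid-tier stays.
low-tier (assigned low effort): low effort: 13 − 0 = 13; medium effort: 23 − 11 = 12; high effort: 27 − 22 = 5. low-tier stays.
Every type prefers its assigned level; separation holds.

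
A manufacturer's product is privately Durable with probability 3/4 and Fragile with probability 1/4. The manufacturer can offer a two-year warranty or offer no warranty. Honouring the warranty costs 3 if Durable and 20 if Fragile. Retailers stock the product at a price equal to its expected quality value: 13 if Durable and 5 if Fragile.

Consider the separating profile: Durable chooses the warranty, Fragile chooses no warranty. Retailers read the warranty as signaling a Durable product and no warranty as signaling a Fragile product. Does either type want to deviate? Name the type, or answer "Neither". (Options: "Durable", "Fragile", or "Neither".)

Neither

The warranty pays 13; no warranty pays 5.
Durable: assigned the warranty, nets 13 − 3 = 10; deviating to no warranty nets 5.
Fragile: assigned no warranty, nets 5; deviating to the warranty nets 13 − 20 = -7.
Both types strictly prefer their assigned action; no profitable deviation.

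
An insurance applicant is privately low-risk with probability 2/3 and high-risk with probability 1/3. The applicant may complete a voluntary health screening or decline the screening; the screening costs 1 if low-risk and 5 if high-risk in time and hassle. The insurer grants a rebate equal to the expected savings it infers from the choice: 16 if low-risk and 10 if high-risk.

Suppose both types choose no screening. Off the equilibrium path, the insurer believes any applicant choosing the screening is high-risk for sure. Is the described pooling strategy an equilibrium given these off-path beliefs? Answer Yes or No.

Yes

On path, the insurer holds the prior and pays 2/3·16 + 1/3·10 = 14. Off path (the screening), believing high-risk, it pays 10.
low-risk: no screening nets 14; the screening nets 10 − 1 = 9. low-risk stays.
high-risk: no screening nets 14; the screening nets 10 − 5 = 5. high-risk stays.
No type deviates, so pooling is sustained.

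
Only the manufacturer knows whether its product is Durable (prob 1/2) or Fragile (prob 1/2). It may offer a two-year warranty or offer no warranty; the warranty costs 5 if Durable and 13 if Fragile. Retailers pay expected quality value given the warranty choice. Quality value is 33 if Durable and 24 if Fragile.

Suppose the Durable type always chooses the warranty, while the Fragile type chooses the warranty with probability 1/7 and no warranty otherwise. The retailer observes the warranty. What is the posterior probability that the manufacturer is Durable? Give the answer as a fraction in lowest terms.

P(the warranty) = (1/2)·1 + (1/2)·(1/7) = 4/7.
By Bayes' rule, P(Durable | the warranty) = (1/2) / (4/7) = 7/8.

7/8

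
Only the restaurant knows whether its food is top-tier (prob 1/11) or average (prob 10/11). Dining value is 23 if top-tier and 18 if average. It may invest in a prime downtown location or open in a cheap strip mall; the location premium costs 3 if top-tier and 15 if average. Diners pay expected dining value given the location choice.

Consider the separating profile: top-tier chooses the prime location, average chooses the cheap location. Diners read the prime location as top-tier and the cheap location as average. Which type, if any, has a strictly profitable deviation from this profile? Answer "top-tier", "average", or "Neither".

Neither

The prime location pays 23; the cheap location pays 18.
top-tier: assigned the prime location, nets 23 − 3 = 20; deviating to the cheap location nets 18.
average: assigned the cheap location, nets 18; deviating to the prime location nets 23 − 15 = 8.
Both types strictly prefer their assigned action; no profitable deviation.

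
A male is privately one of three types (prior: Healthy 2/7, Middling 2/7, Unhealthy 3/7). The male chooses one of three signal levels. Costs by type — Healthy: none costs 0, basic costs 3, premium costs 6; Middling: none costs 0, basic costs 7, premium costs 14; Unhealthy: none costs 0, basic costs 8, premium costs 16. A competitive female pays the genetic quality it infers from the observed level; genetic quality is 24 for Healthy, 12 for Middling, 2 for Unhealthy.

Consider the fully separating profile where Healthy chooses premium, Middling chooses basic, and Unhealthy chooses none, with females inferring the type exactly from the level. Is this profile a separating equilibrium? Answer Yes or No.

Separating mating payoffs: premium → 24, basic → 12, none → 2.
Healthy (assigned premium): none: 2 − 0 = 2; basic: 12 − 3 = 9; premium: 24 − 6 = 18. Healthy stays.
Middling (assigned basic): none: 2 − 0 = 2; basic: 12 − 7 = 5; premium: 24 − 14 = 10. Middling prefers premium.
Unhealthy (assigned none): none: 2 − 0 = 2; basic: 12 − 8 = 4; premium: 24 − 16 = 8. Unhealthy prefers premium.
At least one type deviates; the separating profile fails.

No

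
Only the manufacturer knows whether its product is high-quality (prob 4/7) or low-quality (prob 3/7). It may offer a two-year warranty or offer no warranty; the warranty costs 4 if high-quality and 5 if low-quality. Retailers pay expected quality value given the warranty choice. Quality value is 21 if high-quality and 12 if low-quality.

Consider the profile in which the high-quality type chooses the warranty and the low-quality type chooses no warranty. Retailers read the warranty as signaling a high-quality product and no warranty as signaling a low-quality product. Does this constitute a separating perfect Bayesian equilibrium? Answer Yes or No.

Under these beliefs, the warranty earns price 21 and no warranty earns price 12.
high-quality: the warranty nets 21 − 4 = 17; no warranty nets 12. high-quality prefers the warranty.
low-quality: the warranty nets 21 − 5 = 16; no warranty nets 12. low-quality would deviate to the warranty.
low-quality has a profitable deviation, so the profile is not an equilibrium.

No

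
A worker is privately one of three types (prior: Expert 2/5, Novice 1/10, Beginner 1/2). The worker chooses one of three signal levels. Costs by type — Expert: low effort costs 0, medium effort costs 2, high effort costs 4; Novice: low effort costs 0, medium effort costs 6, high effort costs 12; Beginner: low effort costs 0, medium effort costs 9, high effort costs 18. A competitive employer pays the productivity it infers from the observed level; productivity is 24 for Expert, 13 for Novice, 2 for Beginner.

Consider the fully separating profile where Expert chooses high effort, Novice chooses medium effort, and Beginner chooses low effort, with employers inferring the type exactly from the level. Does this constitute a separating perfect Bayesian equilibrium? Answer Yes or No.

Separating wages: high effort → 24, medium effort → 13, low effort → 2.
Expert (assigned high effort): low effort: 2 − 0 = 2; medium effort: 13 − 2 = 11; high effort: 24 − 4 = 20. Expert stays.
Novice (assigned medium effort): low effort: 2 − 0 = 2; medium effort: 13 − 6 = 7; high effort: 24 − 12 = 12. Novice prefers high effort.
Beginner (assigned low effort): low effort: 2 − 0 = 2; medium effort: 13 − 9 = 4; high effort: 24 − 18 = 6. Beginner prefers high effort.
At least one type deviates; the separating profile fails.

No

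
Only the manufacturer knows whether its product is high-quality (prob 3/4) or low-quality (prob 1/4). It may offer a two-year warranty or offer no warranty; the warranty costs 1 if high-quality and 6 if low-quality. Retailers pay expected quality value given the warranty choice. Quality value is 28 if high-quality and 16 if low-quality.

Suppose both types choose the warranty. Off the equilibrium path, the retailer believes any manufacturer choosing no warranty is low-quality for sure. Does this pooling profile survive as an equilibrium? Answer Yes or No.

On path, the retailer holds the prior and pays 3/4·28 + 1/4·16 = 25. Off path (no warranty), believing low-quality, it pays 16.
high-quality: the warranty nets 25 − 1 = 24; no warranty nets 16. high-quality stays.
low-quality: the warranty nets 25 − 6 = 19; no warranty nets 16. low-quality stays.
No type deviates, so pooling is sustained.

Yes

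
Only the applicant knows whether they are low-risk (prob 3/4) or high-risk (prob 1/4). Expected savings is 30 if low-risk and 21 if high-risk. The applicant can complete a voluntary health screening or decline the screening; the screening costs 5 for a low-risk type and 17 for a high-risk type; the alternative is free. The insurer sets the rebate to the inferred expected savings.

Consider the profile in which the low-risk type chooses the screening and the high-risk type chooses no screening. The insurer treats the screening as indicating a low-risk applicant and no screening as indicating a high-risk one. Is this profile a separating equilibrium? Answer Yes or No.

Under these beliefs, the screening earns rebate 30 and no screening earns rebate 21.
low-risk: the screening nets 30 − 5 = 25; no screening nets 21. low-risk prefers the screening.
high-risk: the screening nets 30 − 17 = 13; no screening nets 21. high-risk prefers no screening.
Neither type deviates, so the separating profile is an equilibrium.

Yes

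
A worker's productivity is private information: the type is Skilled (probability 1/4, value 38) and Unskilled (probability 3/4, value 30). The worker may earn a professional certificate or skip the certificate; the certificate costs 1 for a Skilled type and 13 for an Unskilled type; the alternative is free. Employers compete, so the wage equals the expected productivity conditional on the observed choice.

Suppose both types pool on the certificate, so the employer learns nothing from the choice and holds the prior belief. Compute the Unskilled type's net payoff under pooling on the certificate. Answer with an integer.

19

Pooled wage = 1/4·38 + 3/4·30 = 32.
Unskilled pays cost 13 for the certificate, so net payoff = 32 − 13 = 19.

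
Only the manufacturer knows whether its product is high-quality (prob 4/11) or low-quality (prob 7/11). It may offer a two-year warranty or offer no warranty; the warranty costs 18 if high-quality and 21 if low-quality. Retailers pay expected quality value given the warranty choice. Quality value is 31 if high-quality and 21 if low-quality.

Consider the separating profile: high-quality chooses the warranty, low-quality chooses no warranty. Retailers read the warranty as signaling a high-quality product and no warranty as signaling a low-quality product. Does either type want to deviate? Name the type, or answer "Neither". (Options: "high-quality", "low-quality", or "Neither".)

high-quality

The warranty pays 31; no warranty pays 21.
high-quality: assigned the warranty, nets 31 − 18 = 13; deviating to no warranty nets 21.
low-quality: assigned no warranty, nets 21; deviating to the warranty nets 31 − 21 = 10.
The high-quality type gains 8 by deviating.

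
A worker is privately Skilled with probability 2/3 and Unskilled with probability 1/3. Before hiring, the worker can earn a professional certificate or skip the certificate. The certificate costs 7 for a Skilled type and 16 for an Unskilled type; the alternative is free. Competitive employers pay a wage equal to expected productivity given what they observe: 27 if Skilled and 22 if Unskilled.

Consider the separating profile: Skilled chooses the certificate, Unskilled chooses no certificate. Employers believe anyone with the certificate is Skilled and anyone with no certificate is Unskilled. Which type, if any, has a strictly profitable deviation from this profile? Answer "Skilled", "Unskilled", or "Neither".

The certificate pays 27; no certificate pays 22.
Skilled: assigned the certificate, nets 27 − 7 = 20; deviating to no certificate nets 22.
Unskilled: assigned no certificate, nets 22; deviating to the certificate nets 27 − 16 = 11.
The Skilled type gains 2 by deviating.

Skilled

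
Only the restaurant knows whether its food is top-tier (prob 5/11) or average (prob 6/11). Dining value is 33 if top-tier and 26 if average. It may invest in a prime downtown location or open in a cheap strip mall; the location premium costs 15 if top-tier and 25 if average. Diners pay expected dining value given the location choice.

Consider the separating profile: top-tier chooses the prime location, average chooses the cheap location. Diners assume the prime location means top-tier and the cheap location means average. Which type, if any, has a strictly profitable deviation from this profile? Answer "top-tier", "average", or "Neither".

top-tier

The prime location pays 33; the cheap location pays 26.
top-tier: assigned the prime location, nets 33 − 15 = 18; deviating to the cheap location nets 26.
average: assigned the cheap location, nets 26; deviating to the prime location nets 33 − 25 = 8.
The top-tier type gains 8 by deviating.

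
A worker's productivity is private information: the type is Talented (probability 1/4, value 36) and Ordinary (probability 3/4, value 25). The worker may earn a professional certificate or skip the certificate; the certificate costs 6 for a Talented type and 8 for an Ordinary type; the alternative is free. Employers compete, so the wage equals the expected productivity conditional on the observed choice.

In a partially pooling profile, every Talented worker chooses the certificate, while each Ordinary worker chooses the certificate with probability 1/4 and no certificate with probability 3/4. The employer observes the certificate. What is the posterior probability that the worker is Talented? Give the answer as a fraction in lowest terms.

4/7

P(the certificate) = (1/4)·1 + (3/4)·(1/4) = 7/16.
By Bayes' rule, P(Talented | the certificate) = (1/4) / (7/16) = 4/7.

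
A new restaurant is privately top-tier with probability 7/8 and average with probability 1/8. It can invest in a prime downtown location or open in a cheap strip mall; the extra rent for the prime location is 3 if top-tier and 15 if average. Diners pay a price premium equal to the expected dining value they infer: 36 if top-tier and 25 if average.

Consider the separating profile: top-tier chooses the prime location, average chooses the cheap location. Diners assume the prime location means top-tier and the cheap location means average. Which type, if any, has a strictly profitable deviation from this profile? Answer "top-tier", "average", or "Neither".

Neither

The prime location pays 36; the cheap location pays 25.
top-tier: assigned the prime location, nets 36 − 3 = 33; deviating to the cheap location nets 25.
average: assigned the cheap location, nets 25; deviating to the prime location nets 36 − 15 = 21.
Both types strictly prefer their assigned action; no profitable deviation.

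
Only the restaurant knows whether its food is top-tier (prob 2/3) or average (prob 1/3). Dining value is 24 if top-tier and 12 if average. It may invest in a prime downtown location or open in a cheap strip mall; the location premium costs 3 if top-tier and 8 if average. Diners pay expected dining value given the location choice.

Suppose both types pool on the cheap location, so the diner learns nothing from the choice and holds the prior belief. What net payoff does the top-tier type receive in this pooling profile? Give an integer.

20

Pooled price premium = 2/3·24 + 1/3·12 = 20.
top-tier pays no cost for the cheap location, so net payoff = 20.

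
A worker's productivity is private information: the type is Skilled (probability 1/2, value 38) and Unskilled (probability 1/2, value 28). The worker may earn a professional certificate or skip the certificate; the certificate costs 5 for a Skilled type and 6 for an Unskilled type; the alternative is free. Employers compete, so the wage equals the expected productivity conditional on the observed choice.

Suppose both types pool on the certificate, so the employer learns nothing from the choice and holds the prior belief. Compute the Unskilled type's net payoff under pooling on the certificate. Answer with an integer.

27

Pooled wage = 1/2·38 + 1/2·28 = 33.
Unskilled pays cost 6 for the certificate, so net payoff = 33 − 6 = 27.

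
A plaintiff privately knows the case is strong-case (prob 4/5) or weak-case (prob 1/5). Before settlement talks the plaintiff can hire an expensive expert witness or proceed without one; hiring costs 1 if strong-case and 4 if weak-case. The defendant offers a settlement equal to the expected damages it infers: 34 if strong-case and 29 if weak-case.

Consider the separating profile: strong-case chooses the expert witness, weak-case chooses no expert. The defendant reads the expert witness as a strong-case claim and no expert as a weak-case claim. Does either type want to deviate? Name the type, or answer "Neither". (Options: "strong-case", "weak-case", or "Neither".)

The expert witness pays 34; no expert pays 29.
strong-case: assigned the expert witness, nets 34 − 1 = 33; deviating to no expert nets 29.
weak-case: assigned no expert, nets 29; deviating to the expert witness nets 34 − 4 = 30.
The weak-case type gains 1 by deviating.

weak-case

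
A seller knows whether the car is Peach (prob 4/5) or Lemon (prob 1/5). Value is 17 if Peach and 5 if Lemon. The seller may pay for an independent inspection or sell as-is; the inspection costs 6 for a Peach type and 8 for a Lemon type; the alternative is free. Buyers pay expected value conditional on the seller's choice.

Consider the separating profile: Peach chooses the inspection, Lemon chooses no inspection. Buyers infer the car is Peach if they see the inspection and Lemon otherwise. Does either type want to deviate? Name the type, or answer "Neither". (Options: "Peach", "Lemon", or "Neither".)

The inspection pays 17; no inspection pays 5.
Peach: assigned the inspection, nets 17 − 6 = 11; deviating to no inspection nets 5.
Lemon: assigned no inspection, nets 5; deviating to the inspection nets 17 − 8 = 9.
The Lemon type gains 4 by deviating.

Lemon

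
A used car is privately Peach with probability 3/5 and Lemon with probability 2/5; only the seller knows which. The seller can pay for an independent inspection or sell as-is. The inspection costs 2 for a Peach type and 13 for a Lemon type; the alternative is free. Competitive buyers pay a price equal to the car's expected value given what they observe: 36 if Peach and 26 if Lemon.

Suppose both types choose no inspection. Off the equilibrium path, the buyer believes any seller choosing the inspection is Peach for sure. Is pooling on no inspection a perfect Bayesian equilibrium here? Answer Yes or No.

On path, the buyer holds the prior and pays 3/5·36 + 2/5·26 = 32. Off path (the inspection), believing Peach, it pays 36.
Peach: no inspection nets 32; the inspection nets 36 − 2 = 34. Peach would deviate.
Lemon: no inspection nets 32; the inspection nets 36 − 13 = 23. Lemon stays.
A type deviates, so pooling fails.

No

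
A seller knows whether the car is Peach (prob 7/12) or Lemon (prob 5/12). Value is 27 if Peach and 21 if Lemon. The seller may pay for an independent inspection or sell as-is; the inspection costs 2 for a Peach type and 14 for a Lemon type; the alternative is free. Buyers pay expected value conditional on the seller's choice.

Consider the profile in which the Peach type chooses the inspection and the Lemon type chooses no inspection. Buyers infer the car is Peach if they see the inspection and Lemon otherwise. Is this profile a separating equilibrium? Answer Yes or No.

Yes

Under these beliefs, the inspection earns price 27 and no inspection earns price 21.
Peach: the inspection nets 27 − 2 = 25; no inspection nets 21. Peach prefers the inspection.
Lemon: the inspection nets 27 − 14 = 13; no inspection nets 21. Lemon prefers no inspection.
Neither type deviates, so the separating profile is an equilibrium.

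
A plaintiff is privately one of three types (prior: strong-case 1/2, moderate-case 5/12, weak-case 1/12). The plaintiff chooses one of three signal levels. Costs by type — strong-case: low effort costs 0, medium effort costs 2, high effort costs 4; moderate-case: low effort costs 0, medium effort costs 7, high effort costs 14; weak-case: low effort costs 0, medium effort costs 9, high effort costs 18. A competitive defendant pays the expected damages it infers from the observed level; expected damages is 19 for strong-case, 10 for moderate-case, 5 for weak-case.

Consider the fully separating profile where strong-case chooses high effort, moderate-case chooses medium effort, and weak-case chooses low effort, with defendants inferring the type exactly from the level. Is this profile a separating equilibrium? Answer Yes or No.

No

Separating settlements: high effort → 19, medium effort → 10, low effort → 5.
strong-case (assigned high effort): low effort: 5 − 0 = 5; medium effort: 10 − 2 = 8; high effort: 19 − 4 = 15. strong-case stays.
moderate-case (assigned medium effort): low effort: 5 − 0 = 5; medium effort: 10 − 7 = 3; high effort: 19 − 14 = 5. moderate-case prefers low effort.
weak-case (assigned low effort): low effort: 5 − 0 = 5; medium effort: 10 − 9 = 1; high effort: 19 − 18 = 1. weak-case stays.
At least one type deviates; the separating profile fails.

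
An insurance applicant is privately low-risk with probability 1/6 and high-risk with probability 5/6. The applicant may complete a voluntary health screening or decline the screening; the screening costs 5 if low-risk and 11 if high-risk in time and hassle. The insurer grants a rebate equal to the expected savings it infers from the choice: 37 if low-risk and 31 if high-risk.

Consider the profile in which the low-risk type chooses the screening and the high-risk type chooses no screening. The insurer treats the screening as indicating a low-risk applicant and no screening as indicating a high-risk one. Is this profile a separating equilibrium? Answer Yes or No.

Under these beliefs, the screening earns rebate 37 and no screening earns rebate 31.
low-risk: the screening nets 37 − 5 = 32; no screening nets 31. low-risk prefers the screening.
high-risk: the screening nets 37 − 11 = 26; no screening nets 31. high-risk prefers no screening.
Neither type deviates, so the separating profile is an equilibrium.

Yes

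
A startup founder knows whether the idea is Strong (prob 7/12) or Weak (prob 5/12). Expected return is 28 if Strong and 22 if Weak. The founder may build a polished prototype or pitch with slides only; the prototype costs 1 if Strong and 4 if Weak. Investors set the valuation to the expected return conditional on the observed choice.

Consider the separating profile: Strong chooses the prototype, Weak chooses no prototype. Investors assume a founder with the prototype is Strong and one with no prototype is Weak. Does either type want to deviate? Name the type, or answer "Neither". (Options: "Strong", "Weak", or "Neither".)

The prototype pays 28; no prototype pays 22.
Strong: assigned the prototype, nets 28 − 1 = 27; deviating to no prototype nets 22.
Weak: assigned no prototype, nets 22; deviating to the prototype nets 28 − 4 = 24.
The Weak type gains 2 by deviating.

Weak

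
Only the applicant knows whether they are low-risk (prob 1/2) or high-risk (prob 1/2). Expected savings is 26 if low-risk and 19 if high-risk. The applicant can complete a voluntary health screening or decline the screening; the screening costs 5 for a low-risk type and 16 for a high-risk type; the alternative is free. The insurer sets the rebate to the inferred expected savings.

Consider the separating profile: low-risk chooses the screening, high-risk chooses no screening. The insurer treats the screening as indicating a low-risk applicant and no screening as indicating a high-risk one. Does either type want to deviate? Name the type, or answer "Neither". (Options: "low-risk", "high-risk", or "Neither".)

The screening pays 26; no screening pays 19.
low-risk: assigned the screening, nets 26 − 5 = 21; deviating to no screening nets 19.
high-risk: assigned no screening, nets 19; deviating to the screening nets 26 − 16 = 10.
Both types strictly prefer their assigned action; no profitable deviation.

Neither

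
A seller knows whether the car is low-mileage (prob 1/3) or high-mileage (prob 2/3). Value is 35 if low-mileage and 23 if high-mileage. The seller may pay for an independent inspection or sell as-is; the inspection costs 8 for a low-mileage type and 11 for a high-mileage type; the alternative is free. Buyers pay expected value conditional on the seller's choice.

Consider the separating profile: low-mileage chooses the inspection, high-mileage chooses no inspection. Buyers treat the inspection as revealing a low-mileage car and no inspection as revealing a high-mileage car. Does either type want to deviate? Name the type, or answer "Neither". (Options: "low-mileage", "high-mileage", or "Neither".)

The inspection pays 35; no inspection pays 23.
low-mileage: assigned the inspection, nets 35 − 8 = 27; deviating to no inspection nets 23.
high-mileage: assigned no inspection, nets 23; deviating to the inspection nets 35 − 11 = 24.
The high-mileage type gains 1 by deviating.

high-mileage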